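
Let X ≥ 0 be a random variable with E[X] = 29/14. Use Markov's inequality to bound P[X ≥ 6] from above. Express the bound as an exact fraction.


μ = E[X] = 29/14, a = 6.
Markov: P[X ≥ 6] ≤ μ/a = (29/14)/6 = 29/84.
Numerically: ≈ 0.3452.
(Since a = 6 > μ = 2.0714, the bound 29/84 is < 1 and informative.)

P[X ≥ 6] ≤ 29/84 ≈ 0.3452.


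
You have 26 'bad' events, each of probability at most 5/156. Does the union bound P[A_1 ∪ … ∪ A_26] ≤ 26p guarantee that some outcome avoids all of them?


Union bound: P[∪_{i=1}^{26} A_i] ≤ Σ_i P[A_i] ≤ 26·p = 26·(5/156) = 5/6.
Numerically: 5/6 ≈ 0.833333.
Is 5/6 < 1? YES.
Since P[∪ A_i] ≤ 5/6 < 1, the complement has P[∩ A_i^c] ≥ 1 − 5/6 = 1/6 > 0, so some outcome avoids every A_i.

26·p = 5/6 ≈ 0.833333; existence CERTIFIED by the union bound.


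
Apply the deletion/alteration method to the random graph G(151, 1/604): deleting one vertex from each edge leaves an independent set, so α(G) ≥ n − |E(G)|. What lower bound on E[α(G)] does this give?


E[|E(G)|] = C(151, 2)·p = 11325 · (1/604) = 75/4.
E[α(G)] ≥ n − E[|E(G)|] = 151 − 75/4 = 529/4.
Numerically: ≈ 132.2500.
(This is only a lower bound; the true E[α(G)] may be larger.)

E[α(G)] ≥ 529/4 ≈ 132.2500.


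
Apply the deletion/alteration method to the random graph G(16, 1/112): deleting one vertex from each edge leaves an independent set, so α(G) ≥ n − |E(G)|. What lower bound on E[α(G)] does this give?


E[|E(G)|] = C(16, 2)·p = 120 · (1/112) = 15/14.
E[α(G)] ≥ n − E[|E(G)|] = 16 − 15/14 = 209/14.
Numerically: ≈ 14.9286.
(This is only a lower bound; the true E[α(G)] may be larger.)

E[α(G)] ≥ 209/14 ≈ 14.9286.


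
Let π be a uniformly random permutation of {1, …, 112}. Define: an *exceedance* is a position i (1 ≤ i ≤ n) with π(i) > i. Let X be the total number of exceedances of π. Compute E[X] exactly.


Write X = Σ_{i=1}^{112} X_i, where X_i = 1_{π(i) > i}.
For each fixed i, π(i) is uniform over {1, …, 112} (marginal of a uniform permutation), so P[π(i) > i] = (n − i)/n. Summing: Σ_{i=1}^{112} (n − i)/n = (0 + 1 + … + 111)/112 = 112(112 − 1)/(2·112) = (112 − 1)/2.
Hence E[X] = Σ_{i=1}^{112} (112 − i)/112 = 111/2 ≈ 55.500.

E[X] = 111/2 = 55.500.


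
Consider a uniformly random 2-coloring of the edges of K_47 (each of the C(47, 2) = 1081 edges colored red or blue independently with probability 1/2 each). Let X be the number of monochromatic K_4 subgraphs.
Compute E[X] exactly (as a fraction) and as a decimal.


Let X = Σ_S X_S over the C(47, 4) = 178365 subsets S of size 4, where X_S = 1 if the K_4 on S is monochromatic.
For a fixed S, the K_4 on S has C(4, 2) = 6 edges. P[all 6 edges red] = (1/2)^6, and likewise for blue, so P[monochromatic] = 2·(1/2)^6 = 2^{1 − 6} = 1/32.
Summing: E[X] = C(47, 4) · 2^{1 − 6} = 178365 · 1/32 = 178365/32.
Numerically: E[X] ≈ 5573.906250.

E[X] = C(47,4)·2^(1−C(4,2)) = 178365/32 ≈ 5573.906250.


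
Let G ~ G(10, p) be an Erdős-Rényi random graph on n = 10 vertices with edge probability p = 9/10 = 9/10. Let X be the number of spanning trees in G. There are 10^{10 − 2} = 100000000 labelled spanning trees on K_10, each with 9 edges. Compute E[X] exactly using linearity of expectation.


K_10 has 10^{10 − 2} = 100000000 labelled spanning trees.
For each such spanning tree H, let X_H = 1 if all 9 edges of H are present in G. Then P[X_H = 1] = p^{9} = (9/10)^{9} = 387420489/1000000000.
By linearity: E[X] = Σ_H E[X_H] = 100000000 · p^{9} = 100000000 · 387420489/1000000000 = 387420489/10.
Numerically: E[X] ≈ 3.874e+07.

E[X] = 100000000 · (9/10)^{9} = 387420489/10 ≈ 3.874e+07.


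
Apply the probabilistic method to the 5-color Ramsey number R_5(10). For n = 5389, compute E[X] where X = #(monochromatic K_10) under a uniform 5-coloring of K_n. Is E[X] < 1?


E[X] = C(5389, 10) · 5^{1 − 45} = 5645340767466558997768874792926 · 5^{−44} = 5645340767466558997768874792926/5684341886080801486968994140625.
As a reduced fraction: E[X] = 5645340767466558997768874792926/5684341886080801486968994140625 ≈ 0.9931.
Is E[X] < 1? YES.
Since E[X] < 1, there exists a 5-coloring of K_{5389} with no monochromatic K_10; hence R_5(10) > 5389.

E[X] = 5645340767466558997768874792926/5684341886080801486968994140625 ≈ 0.9931; E[X] < 1, so R_5(10) > 5389.


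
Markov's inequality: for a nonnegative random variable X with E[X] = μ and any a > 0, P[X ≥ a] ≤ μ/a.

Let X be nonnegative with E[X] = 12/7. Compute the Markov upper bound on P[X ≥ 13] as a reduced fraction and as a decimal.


μ = E[X] = 12/7, a = 13.
Markov: P[X ≥ 13] ≤ μ/a = (12/7)/13 = 12/91.
Numerically: ≈ 0.1319.
(Since a = 13 > μ = 1.7143, the bound 12/91 is < 1 and informative.)

P[X ≥ 13] ≤ 12/91 ≈ 0.1319.


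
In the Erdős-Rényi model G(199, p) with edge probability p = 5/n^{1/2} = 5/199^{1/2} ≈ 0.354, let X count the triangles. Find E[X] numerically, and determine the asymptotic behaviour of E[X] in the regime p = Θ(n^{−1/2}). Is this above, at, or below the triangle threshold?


Number of potential triangles: C(199, 3) = 1293699.
Each occurs with probability p³ ≈ (0.354)³ ≈ 4.45277e-02.
By linearity: E[X] = C(199, 3)·p³ ≈ 1293699 · 4.45277e-02 ≈ 57605.459.
Since α = 1/2 < 1, p = c/n^{1/2} ≫ 1/n is above the triangle threshold p ~ 1/n. Asymptotically E[X] ~ (c³/6)·n^{3(1−α)} = (5³/6)·n^{1.5} → ∞; triangles are abundant w.h.p.

E[X] ≈ 57605.459; in regime p = Θ(1/n^{1/2}) E[X] diverges (above the triangle threshold p ~ 1/n).


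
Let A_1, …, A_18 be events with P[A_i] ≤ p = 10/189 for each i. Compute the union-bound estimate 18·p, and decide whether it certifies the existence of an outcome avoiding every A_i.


Union bound: P[∪_{i=1}^{18} A_i] ≤ Σ_i P[A_i] ≤ 18·p = 18·(10/189) = 20/21.
Numerically: 20/21 ≈ 0.952381.
Is 20/21 < 1? YES.
Since P[∪ A_i] ≤ 20/21 < 1, the complement has P[∩ A_i^c] ≥ 1 − 20/21 = 1/21 > 0, so some outcome avoids every A_i.

18·p = 20/21 ≈ 0.952381; existence CERTIFIED by the union bound.


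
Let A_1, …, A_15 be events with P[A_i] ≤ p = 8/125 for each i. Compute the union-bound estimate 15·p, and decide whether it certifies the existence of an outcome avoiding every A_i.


Union bound: P[∪_{i=1}^{15} A_i] ≤ Σ_i P[A_i] ≤ 15·p = 15·(8/125) = 24/25.
Numerically: 24/25 ≈ 0.96000.
Is 24/25 < 1? YES.
Since P[∪ A_i] ≤ 24/25 < 1, the complement has P[∩ A_i^c] ≥ 1 − 24/25 = 1/25 > 0, so some outcome avoids every A_i.

15·p = 24/25 ≈ 0.96000; existence CERTIFIED by the union bound.


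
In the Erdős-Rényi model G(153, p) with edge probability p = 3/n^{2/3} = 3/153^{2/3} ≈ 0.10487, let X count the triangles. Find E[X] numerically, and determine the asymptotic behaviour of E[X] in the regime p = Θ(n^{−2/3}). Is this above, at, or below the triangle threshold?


Number of potential triangles: C(153, 3) = 585276.
Each occurs with probability p³ ≈ (0.10487)³ ≈ 1.1534025e-03.
By linearity: E[X] = C(153, 3)·p³ ≈ 585276 · 1.1534025e-03 ≈ 675.05882.
Since α = 2/3 < 1, p = c/n^{2/3} ≫ 1/n is above the triangle threshold p ~ 1/n. Asymptotically E[X] ~ (c³/6)·n^{3(1−α)} = (3³/6)·n^{1} → ∞; triangles are abundant w.h.p.

E[X] ≈ 675.05882; in regime p = Θ(1/n^{2/3}) E[X] diverges (above the triangle threshold p ~ 1/n).


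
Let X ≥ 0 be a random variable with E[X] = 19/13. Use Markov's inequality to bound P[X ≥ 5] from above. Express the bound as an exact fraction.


μ = E[X] = 19/13, a = 5.
Markov: P[X ≥ 5] ≤ μ/a = (19/13)/5 = 19/65.
Numerically: ≈ 0.292308.
(Since a = 5 > μ = 1.461538, the bound 19/65 is < 1 and informative.)

P[X ≥ 5] ≤ 19/65 ≈ 0.292308.


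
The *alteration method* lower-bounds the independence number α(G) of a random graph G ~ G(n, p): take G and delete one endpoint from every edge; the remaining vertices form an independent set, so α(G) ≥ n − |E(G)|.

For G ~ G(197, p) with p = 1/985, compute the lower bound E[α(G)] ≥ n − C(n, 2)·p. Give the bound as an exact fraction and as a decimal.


E[|E(G)|] = C(197, 2)·p = 19306 · (1/985) = 98/5.
E[α(G)] ≥ n − E[|E(G)|] = 197 − 98/5 = 887/5.
Numerically: ≈ 177.4000.
(This is only a lower bound; the true E[α(G)] may be larger.)

E[α(G)] ≥ 887/5 ≈ 177.4000.


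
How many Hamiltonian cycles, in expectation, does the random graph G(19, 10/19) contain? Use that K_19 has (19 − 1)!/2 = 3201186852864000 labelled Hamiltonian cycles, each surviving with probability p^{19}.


K_19 has (19 − 1)!/2 = 3201186852864000 labelled Hamiltonian cycles.
For each such Hamiltonian cycle H, let X_H = 1 if all 19 edges of H are present in G. Then P[X_H = 1] = p^{19} = (10/19)^{19} = 10000000000000000000/1978419655660313589123979.
By linearity of expectation: E[X] = Σ_H E[X_H] = 3201186852864000 · p^{19} = 3201186852864000 · 10000000000000000000/1978419655660313589123979 = 32011868528640000000000000000000000/1978419655660313589123979.
Numerically: E[X] ≈ 1.6181e+10.

E[X] = 3201186852864000 · (10/19)^{19} = 32011868528640000000000000000000000/1978419655660313589123979 ≈ 1.6181e+10.


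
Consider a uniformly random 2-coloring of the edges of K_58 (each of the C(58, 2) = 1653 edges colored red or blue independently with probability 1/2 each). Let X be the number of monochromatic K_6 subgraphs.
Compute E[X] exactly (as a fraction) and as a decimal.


Let X = Σ_S X_S over the C(58, 6) = 40475358 subsets S of size 6, where X_S = 1 if the K_6 on S is monochromatic.
For a fixed S, the K_6 on S has C(6, 2) = 15 edges. P[all 15 edges red] = (1/2)^15, and likewise for blue, so P[monochromatic] = 2·(1/2)^15 = 2^{1 − 15} = 1/16384.
Summing: E[X] = C(58, 6) · 2^{1 − 15} = 40475358 · 1/16384 = 20237679/8192.
Numerically: E[X] ≈ 2470.419800.

E[X] = C(58,6)·2^(1−C(6,2)) = 20237679/8192 ≈ 2470.419800.


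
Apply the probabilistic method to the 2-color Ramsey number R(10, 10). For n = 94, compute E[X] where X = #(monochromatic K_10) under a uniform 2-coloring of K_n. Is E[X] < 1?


E[X] = C(94, 10) · 2^{1 − 45} = 9041256841903 · 2^{−44} = 9041256841903/17592186044416.
As a reduced fraction: E[X] = 9041256841903/17592186044416 ≈ 0.5139359.
Is E[X] < 1? YES.
Since E[X] < 1, there exists a 2-coloring of K_{94} with no monochromatic K_10; hence R(10, 10) > 94.

E[X] = 9041256841903/17592186044416 ≈ 0.5139359; E[X] < 1, so R(10, 10) > 94.


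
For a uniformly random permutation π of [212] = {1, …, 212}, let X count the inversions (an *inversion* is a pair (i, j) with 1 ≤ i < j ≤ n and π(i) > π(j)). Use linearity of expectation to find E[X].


Write X = Σ X_I over the C(212, 2) = 22366 pairs i < j, with X_I the indicator of one inversion.
There are 22366 indicators.
For each fixed pair i < j, the values π(i) and π(j) are two distinct elements of {1, …, 212} in uniformly random order; by symmetry P[π(i) > π(j)] = 1/2.
By linearity: E[X] = 22366 · (1/2) = C(212, 2) · (1/2) = 22366/2 = 11183 ≈ 11183.000000.

E[X] = 11183 = 11183.000000.


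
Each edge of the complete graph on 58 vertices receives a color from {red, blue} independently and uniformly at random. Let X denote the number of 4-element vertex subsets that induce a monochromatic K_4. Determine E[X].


Let X = Σ_S X_S over the C(58, 4) = 424270 subsets S of size 4, where X_S = 1 if the K_4 on S is monochromatic.
For a fixed S, the K_4 on S has C(4, 2) = 6 edges. P[all 6 edges red] = (1/2)^6, and likewise for blue, so P[monochromatic] = 2·(1/2)^6 = 2^{1 − 6} = 1/32.
Summing: E[X] = C(58, 4) · 2^{1 − 6} = 424270 · 1/32 = 212135/16.
Numerically: E[X] ≈ 13258.438.

E[X] = C(58,4)·2^(1−C(4,2)) = 212135/16 ≈ 13258.438.


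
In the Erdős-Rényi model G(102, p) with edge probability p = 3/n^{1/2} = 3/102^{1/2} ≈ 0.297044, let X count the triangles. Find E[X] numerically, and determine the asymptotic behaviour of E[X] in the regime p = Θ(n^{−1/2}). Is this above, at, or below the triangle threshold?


Number of potential triangles: C(102, 3) = 171700.
Each occurs with probability p³ ≈ (0.297044)³ ≈ 2.62097879e-02.
By linearity: E[X] = C(102, 3)·p³ ≈ 171700 · 2.62097879e-02 ≈ 4500.220583.
Since α = 1/2 < 1, p = c/n^{1/2} ≫ 1/n is above the triangle threshold p ~ 1/n. Asymptotically E[X] ~ (c³/6)·n^{3(1−α)} = (3³/6)·n^{1.5} → ∞; triangles are abundant w.h.p.

E[X] ≈ 4500.220583; in regime p = Θ(1/n^{1/2}) E[X] diverges (above the triangle threshold p ~ 1/n).


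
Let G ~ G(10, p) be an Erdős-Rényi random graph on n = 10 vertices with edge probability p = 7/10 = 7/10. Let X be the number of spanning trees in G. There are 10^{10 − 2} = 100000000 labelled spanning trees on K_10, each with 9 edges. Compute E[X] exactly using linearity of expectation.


K_10 has 10^{10 − 2} = 100000000 labelled spanning trees.
For each such spanning tree H, let X_H = 1 if all 9 edges of H are present in G. Then P[X_H = 1] = p^{9} = (7/10)^{9} = 40353607/1000000000.
Summing the indicators: E[X] = Σ_H E[X_H] = 100000000 · p^{9} = 100000000 · 40353607/1000000000 = 40353607/10.
Numerically: E[X] ≈ 4.04e+06.

E[X] = 100000000 · (7/10)^{9} = 40353607/10 ≈ 4.04e+06.


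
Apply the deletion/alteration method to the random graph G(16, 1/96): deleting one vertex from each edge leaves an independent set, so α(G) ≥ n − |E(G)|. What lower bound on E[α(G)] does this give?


E[|E(G)|] = C(16, 2)·p = 120 · (1/96) = 5/4.
E[α(G)] ≥ n − E[|E(G)|] = 16 − 5/4 = 59/4.
Numerically: ≈ 14.75000.
(This is only a lower bound; the true E[α(G)] may be larger.)

E[α(G)] ≥ 59/4 ≈ 14.75000.


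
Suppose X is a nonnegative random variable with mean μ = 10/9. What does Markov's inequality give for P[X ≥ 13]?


μ = E[X] = 10/9, a = 13.
Markov: P[X ≥ 13] ≤ μ/a = (10/9)/13 = 10/117.
Numerically: ≈ 0.085.
(Since a = 13 > μ = 1.111, the bound 10/117 is < 1 and informative.)

P[X ≥ 13] ≤ 10/117 ≈ 0.085.


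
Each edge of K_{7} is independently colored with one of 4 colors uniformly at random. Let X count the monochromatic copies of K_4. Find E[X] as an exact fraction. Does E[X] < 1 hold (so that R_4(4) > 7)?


E[X] = C(7, 4) · 4^{1 − 6} = 35 · 4^{−5} = 35/1024.
As a reduced fraction: E[X] = 35/1024 ≈ 0.034180.
Is E[X] < 1? YES.
Since E[X] < 1, there exists a 4-coloring of K_{7} with no monochromatic K_4; hence R_4(4) > 7.

E[X] = 35/1024 ≈ 0.034180; E[X] < 1, so R_4(4) > 7.


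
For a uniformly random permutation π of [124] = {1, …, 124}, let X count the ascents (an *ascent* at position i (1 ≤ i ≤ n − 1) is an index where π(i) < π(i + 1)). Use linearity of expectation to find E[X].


Write X = Σ X_I over i = 1, …, 123, with X_I the indicator of one ascent.
There are 123 indicators.
For each fixed i, the pair (π(i), π(i+1)) is a uniformly random ordered pair of distinct values from {1, …, 124}; by symmetry P[π(i) < π(i+1)] = 1/2.
By linearity: E[X] = 123 · (1/2) = (124 − 1) · (1/2) = 123/2 ≈ 61.50000.

E[X] = 123/2 = 61.50000.


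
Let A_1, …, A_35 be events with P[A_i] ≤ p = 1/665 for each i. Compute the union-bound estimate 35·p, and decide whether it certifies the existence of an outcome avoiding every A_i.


Union bound: P[∪_{i=1}^{35} A_i] ≤ Σ_i P[A_i] ≤ 35·p = 35·(1/665) = 1/19.
Numerically: 1/19 ≈ 0.052632.
Is 1/19 < 1? YES.
Since P[∪ A_i] ≤ 1/19 < 1, the complement has P[∩ A_i^c] ≥ 1 − 1/19 = 18/19 > 0, so some outcome avoids every A_i.

35·p = 1/19 ≈ 0.052632; existence CERTIFIED by the union bound.


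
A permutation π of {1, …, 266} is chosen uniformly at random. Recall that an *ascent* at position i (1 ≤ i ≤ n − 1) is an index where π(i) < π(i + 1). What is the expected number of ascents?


Write X = Σ X_I over i = 1, …, 265, with X_I the indicator of one ascent.
There are 265 indicators.
For each fixed i, the pair (π(i), π(i+1)) is a uniformly random ordered pair of distinct values from {1, …, 266}; by symmetry P[π(i) < π(i+1)] = 1/2.
By linearity: E[X] = 265 · (1/2) = (266 − 1) · (1/2) = 265/2 ≈ 132.50000.

E[X] = 265/2 = 132.50000.


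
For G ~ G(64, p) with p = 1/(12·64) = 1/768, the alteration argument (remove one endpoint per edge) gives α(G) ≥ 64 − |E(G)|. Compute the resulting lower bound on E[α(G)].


E[|E(G)|] = C(64, 2)·p = 2016 · (1/768) = 21/8.
E[α(G)] ≥ n − E[|E(G)|] = 64 − 21/8 = 491/8.
Numerically: ≈ 61.375.
(This is only a lower bound; the true E[α(G)] may be larger.)

E[α(G)] ≥ 491/8 ≈ 61.375.


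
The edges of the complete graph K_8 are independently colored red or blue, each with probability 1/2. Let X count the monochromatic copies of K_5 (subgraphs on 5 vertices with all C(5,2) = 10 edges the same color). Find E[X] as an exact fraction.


Let X = Σ_S X_S over the C(8, 5) = 56 subsets S of size 5, where X_S = 1 if the K_5 on S is monochromatic.
For a fixed S, the K_5 on S has C(5, 2) = 10 edges. P[all 10 edges red] = (1/2)^10, and likewise for blue, so P[monochromatic] = 2·(1/2)^10 = 2^{1 − 10} = 1/512.
Summing: E[X] = C(8, 5) · 2^{1 − 10} = 56 · 1/512 = 7/64.
Numerically: E[X] ≈ 0.109.

E[X] = C(8,5)·2^(1−C(5,2)) = 7/64 ≈ 0.109.


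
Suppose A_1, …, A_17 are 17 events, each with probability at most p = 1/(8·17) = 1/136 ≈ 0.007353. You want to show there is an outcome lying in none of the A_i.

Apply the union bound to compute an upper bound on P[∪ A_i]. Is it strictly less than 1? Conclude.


Union bound: P[∪_{i=1}^{17} A_i] ≤ Σ_i P[A_i] ≤ 17·p = 17·(1/136) = 1/8.
Numerically: 1/8 ≈ 0.125000.
Is 1/8 < 1? YES.
Since P[∪ A_i] ≤ 1/8 < 1, the complement has P[∩ A_i^c] ≥ 1 − 1/8 = 7/8 > 0, so some outcome avoids every A_i.

17·p = 1/8 ≈ 0.125000; existence CERTIFIED by the union bound.


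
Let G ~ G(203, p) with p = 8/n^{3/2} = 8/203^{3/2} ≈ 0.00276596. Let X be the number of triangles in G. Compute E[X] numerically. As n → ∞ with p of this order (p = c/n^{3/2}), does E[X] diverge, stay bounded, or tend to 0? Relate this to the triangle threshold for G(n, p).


Number of potential triangles: C(203, 3) = 1373701.
Each occurs with probability p³ ≈ (0.00276596)³ ≈ 2.11610781e-08.
By linearity: E[X] = C(203, 3)·p³ ≈ 1373701 · 2.11610781e-08 ≈ 0.029069.
Since α = 3/2 > 1, p = c/n^{3/2} = o(1/n) is below the triangle threshold p ~ 1/n. Asymptotically E[X] ~ (c³/6)·n^{3(1−α)} = (8³/6)·n^{-1.5} → 0, so by Markov's inequality G has no triangles w.h.p.

E[X] ≈ 0.029069; in regime p = Θ(1/n^{3/2}) E[X] tends to 0 (below the triangle threshold p ~ 1/n).


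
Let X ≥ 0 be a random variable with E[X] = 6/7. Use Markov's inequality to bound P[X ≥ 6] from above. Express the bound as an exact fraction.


μ = E[X] = 6/7, a = 6.
Markov: P[X ≥ 6] ≤ μ/a = (6/7)/6 = 1/7.
Numerically: ≈ 0.143.
(Since a = 6 > μ = 0.857, the bound 1/7 is < 1 and informative.)

P[X ≥ 6] ≤ 1/7 ≈ 0.143.


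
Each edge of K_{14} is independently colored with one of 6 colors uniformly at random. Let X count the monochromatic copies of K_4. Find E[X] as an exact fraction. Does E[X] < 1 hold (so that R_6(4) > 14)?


E[X] = C(14, 4) · 6^{1 − 6} = 1001 · 6^{−5} = 1001/7776.
As a reduced fraction: E[X] = 1001/7776 ≈ 0.1287294.
Is E[X] < 1? YES.
Since E[X] < 1, there exists a 6-coloring of K_{14} with no monochromatic K_4; hence R_6(4) > 14.

E[X] = 1001/7776 ≈ 0.1287294; E[X] < 1, so R_6(4) > 14.


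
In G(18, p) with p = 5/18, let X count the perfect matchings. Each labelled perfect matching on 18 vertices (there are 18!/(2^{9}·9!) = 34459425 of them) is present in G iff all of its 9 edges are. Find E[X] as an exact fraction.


K_18 has 18!/(2^{9}·9!) = 34459425 labelled perfect matchings.
For each such perfect matching H, let X_H = 1 if all 9 edges of H are present in G. Then P[X_H = 1] = p^{9} = (5/18)^{9} = 1953125/198359290368.
By linearity of expectation: E[X] = Σ_H E[X_H] = 34459425 · p^{9} = 34459425 · 1953125/198359290368 = 830908203125/2448880128.
Numerically: E[X] ≈ 339.3.

E[X] = 34459425 · (5/18)^{9} = 830908203125/2448880128 ≈ 339.3.


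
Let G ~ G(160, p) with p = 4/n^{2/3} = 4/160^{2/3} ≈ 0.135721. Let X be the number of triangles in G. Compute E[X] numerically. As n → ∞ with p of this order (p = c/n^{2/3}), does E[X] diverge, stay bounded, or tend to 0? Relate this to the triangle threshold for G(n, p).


Number of potential triangles: C(160, 3) = 669920.
Each occurs with probability p³ ≈ (0.135721)³ ≈ 2.50000000e-03.
By linearity: E[X] = C(160, 3)·p³ ≈ 669920 · 2.50000000e-03 ≈ 1674.800000.
Since α = 2/3 < 1, p = c/n^{2/3} ≫ 1/n is above the triangle threshold p ~ 1/n. Asymptotically E[X] ~ (c³/6)·n^{3(1−α)} = (4³/6)·n^{1} → ∞; triangles are abundant w.h.p.

E[X] ≈ 1674.800000; in regime p = Θ(1/n^{2/3}) E[X] diverges (above the triangle threshold p ~ 1/n).


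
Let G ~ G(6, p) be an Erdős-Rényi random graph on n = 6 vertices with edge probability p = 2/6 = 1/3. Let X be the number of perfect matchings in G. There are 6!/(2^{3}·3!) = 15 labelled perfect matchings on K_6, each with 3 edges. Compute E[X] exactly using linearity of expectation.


K_6 has 6!/(2^{3}·3!) = 15 labelled perfect matchings.
For each such perfect matching H, let X_H = 1 if all 3 edges of H are present in G. Then P[X_H = 1] = p^{3} = (1/3)^{3} = 1/27.
By linearity of expectation: E[X] = Σ_H E[X_H] = 15 · p^{3} = 15 · 1/27 = 5/9.
Numerically: E[X] ≈ 0.555556.

E[X] = 15 · (1/3)^{3} = 5/9 ≈ 0.555556.


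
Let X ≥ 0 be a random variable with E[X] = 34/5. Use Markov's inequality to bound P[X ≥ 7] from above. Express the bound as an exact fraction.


μ = E[X] = 34/5, a = 7.
Markov: P[X ≥ 7] ≤ μ/a = (34/5)/7 = 34/35.
Numerically: ≈ 0.9714.
(Since a = 7 > μ = 6.8000, the bound 34/35 is < 1 and informative.)

P[X ≥ 7] ≤ 34/35 ≈ 0.9714.


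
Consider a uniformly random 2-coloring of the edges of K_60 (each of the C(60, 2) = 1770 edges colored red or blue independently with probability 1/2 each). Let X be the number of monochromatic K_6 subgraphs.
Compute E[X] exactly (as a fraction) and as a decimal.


Let X = Σ_S X_S over the C(60, 6) = 50063860 subsets S of size 6, where X_S = 1 if the K_6 on S is monochromatic.
For a fixed S, the K_6 on S has C(6, 2) = 15 edges. P[all 15 edges red] = (1/2)^15, and likewise for blue, so P[monochromatic] = 2·(1/2)^15 = 2^{1 − 15} = 1/16384.
By linearity: E[X] = C(60, 6) · 2^{1 − 15} = 50063860 · 1/16384 = 12515965/4096.
Numerically: E[X] ≈ 3055.6555.

E[X] = C(60,6)·2^(1−C(6,2)) = 12515965/4096 ≈ 3055.6555.


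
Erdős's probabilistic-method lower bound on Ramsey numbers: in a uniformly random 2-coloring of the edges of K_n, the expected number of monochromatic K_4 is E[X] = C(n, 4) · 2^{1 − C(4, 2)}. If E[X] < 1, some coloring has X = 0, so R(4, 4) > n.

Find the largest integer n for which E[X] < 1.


We need C(n, 4) · 2^{1 − 6} < 1, i.e. C(n, 4) < 2^{6 − 1} = 32.
Check values of n near the boundary:
  n = 4: C(4, 4) = 1; 1 < 32? YES
  n = 5: C(5, 4) = 5; 5 < 32? YES
  n = 6: C(6, 4) = 15; 15 < 32? YES
  n = 7: C(7, 4) = 35; 35 < 32? NO
The largest n with C(n, 4) < 32 is n = 6 (where E[X] = 15/32 ≈ 0.4687500). Hence R(4, 4) > 6, i.e. R(4, 4) ≥ 7.

Largest n = 6; hence R(4, 4) > 6.


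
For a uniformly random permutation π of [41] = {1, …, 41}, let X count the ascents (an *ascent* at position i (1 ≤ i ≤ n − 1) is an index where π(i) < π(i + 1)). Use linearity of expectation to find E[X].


Write X = Σ X_I over i = 1, …, 40, with X_I the indicator of one ascent.
There are 40 indicators.
For each fixed i, the pair (π(i), π(i+1)) is a uniformly random ordered pair of distinct values from {1, …, 41}; by symmetry P[π(i) < π(i+1)] = 1/2.
By linearity: E[X] = 40 · (1/2) = (41 − 1) · (1/2) = 20 ≈ 20.000.

E[X] = 20 = 20.000.


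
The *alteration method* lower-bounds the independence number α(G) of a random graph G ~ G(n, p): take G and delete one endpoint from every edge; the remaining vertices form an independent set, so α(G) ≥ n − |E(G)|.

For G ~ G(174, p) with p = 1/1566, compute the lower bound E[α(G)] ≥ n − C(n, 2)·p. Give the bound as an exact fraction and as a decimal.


E[|E(G)|] = C(174, 2)·p = 15051 · (1/1566) = 173/18.
E[α(G)] ≥ n − E[|E(G)|] = 174 − 173/18 = 2959/18.
Numerically: ≈ 164.388889.
(This is only a lower bound; the true E[α(G)] may be larger.)

E[α(G)] ≥ 2959/18 ≈ 164.388889.


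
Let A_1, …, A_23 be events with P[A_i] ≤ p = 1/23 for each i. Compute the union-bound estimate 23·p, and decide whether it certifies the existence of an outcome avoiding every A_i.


Union bound: P[∪_{i=1}^{23} A_i] ≤ Σ_i P[A_i] ≤ 23·p = 23·(1/23) = 1.
Numerically: 1 ≈ 1.000.
Is 1 < 1? NO.
Since the bound 1 is ≥ 1, the union bound is uninformative here; it does NOT by itself certify existence.

23·p = 1 ≈ 1.000; existence NOT certified by the union bound.


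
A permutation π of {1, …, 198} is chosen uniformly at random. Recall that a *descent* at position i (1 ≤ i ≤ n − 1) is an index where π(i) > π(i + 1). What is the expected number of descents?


Write X = Σ X_I over i = 1, …, 197, with X_I the indicator of one descent.
There are 197 indicators.
For each fixed i, the pair (π(i), π(i+1)) is a uniformly random ordered pair of distinct values from {1, …, 198}; by symmetry P[π(i) > π(i+1)] = 1/2.
By linearity: E[X] = 197 · (1/2) = (198 − 1) · (1/2) = 197/2 ≈ 98.500000.

E[X] = 197/2 = 98.500000.


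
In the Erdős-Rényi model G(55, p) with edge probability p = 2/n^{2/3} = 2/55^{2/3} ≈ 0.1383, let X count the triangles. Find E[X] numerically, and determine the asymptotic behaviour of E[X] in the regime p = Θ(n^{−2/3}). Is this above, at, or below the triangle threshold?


Number of potential triangles: C(55, 3) = 26235.
Each occurs with probability p³ ≈ (0.1383)³ ≈ 2.644628e-03.
By linearity: E[X] = C(55, 3)·p³ ≈ 26235 · 2.644628e-03 ≈ 69.3818.
Since α = 2/3 < 1, p = c/n^{2/3} ≫ 1/n is above the triangle threshold p ~ 1/n. Asymptotically E[X] ~ (c³/6)·n^{3(1−α)} = (2³/6)·n^{1} → ∞; triangles are abundant w.h.p.

E[X] ≈ 69.3818; in regime p = Θ(1/n^{2/3}) E[X] diverges (above the triangle threshold p ~ 1/n).


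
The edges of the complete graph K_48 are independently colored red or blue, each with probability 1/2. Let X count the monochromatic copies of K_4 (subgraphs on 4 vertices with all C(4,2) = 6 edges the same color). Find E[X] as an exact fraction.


Let X = Σ_S X_S over the C(48, 4) = 194580 subsets S of size 4, where X_S = 1 if the K_4 on S is monochromatic.
For a fixed S, the K_4 on S has C(4, 2) = 6 edges. P[all 6 edges red] = (1/2)^6, and likewise for blue, so P[monochromatic] = 2·(1/2)^6 = 2^{1 − 6} = 1/32.
By linearity: E[X] = C(48, 4) · 2^{1 − 6} = 194580 · 1/32 = 48645/8.
Numerically: E[X] ≈ 6080.625000.

E[X] = C(48,4)·2^(1−C(4,2)) = 48645/8 ≈ 6080.625000.


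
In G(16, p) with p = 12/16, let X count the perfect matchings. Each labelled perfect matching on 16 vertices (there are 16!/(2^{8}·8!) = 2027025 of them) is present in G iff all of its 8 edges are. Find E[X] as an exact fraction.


K_16 has 16!/(2^{8}·8!) = 2027025 labelled perfect matchings.
For each such perfect matching H, let X_H = 1 if all 8 edges of H are present in G. Then P[X_H = 1] = p^{8} = (3/4)^{8} = 6561/65536.
Summing the indicators: E[X] = Σ_H E[X_H] = 2027025 · p^{8} = 2027025 · 6561/65536 = 13299311025/65536.
Numerically: E[X] ≈ 2.029e+05.

E[X] = 2027025 · (3/4)^{8} = 13299311025/65536 ≈ 2.029e+05.


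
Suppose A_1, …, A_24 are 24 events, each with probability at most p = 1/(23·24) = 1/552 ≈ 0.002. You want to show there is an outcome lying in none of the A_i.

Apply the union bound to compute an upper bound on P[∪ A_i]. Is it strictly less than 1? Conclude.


Union bound: P[∪_{i=1}^{24} A_i] ≤ Σ_i P[A_i] ≤ 24·p = 24·(1/552) = 1/23.
Numerically: 1/23 ≈ 0.043.
Is 1/23 < 1? YES.
Since P[∪ A_i] ≤ 1/23 < 1, the complement has P[∩ A_i^c] ≥ 1 − 1/23 = 22/23 > 0, so some outcome avoids every A_i.

24·p = 1/23 ≈ 0.043; existence CERTIFIED by the union bound.


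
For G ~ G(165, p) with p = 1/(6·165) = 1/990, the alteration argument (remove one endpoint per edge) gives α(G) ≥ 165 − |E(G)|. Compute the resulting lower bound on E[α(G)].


E[|E(G)|] = C(165, 2)·p = 13530 · (1/990) = 41/3.
E[α(G)] ≥ n − E[|E(G)|] = 165 − 41/3 = 454/3.
Numerically: ≈ 151.333.
(This is only a lower bound; the true E[α(G)] may be larger.)

E[α(G)] ≥ 454/3 ≈ 151.333.


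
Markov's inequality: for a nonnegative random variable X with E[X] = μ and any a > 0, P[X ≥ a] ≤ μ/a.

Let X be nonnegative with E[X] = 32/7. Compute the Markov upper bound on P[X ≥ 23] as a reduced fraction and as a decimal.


μ = E[X] = 32/7, a = 23.
Markov: P[X ≥ 23] ≤ μ/a = (32/7)/23 = 32/161.
Numerically: ≈ 0.19876.
(Since a = 23 > μ = 4.57143, the bound 32/161 is < 1 and informative.)

P[X ≥ 23] ≤ 32/161 ≈ 0.19876.


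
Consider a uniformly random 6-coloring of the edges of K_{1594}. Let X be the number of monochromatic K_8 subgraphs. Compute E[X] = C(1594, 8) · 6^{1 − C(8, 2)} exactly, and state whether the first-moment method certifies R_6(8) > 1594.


E[X] = C(1594, 8) · 6^{1 − 28} = 1015652773590544255167 · 6^{−27} = 1015652773590544255167/1023490369077469249536.
As a reduced fraction: E[X] = 37616769392242379821/37907050706572935168 ≈ 0.9923.
Is E[X] < 1? YES.
Since E[X] < 1, there exists a 6-coloring of K_{1594} with no monochromatic K_8; hence R_6(8) > 1594.

E[X] = 37616769392242379821/37907050706572935168 ≈ 0.9923; E[X] < 1, so R_6(8) > 1594.


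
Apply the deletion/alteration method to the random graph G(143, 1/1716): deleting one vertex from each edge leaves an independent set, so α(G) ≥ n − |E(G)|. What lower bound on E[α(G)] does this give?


E[|E(G)|] = C(143, 2)·p = 10153 · (1/1716) = 71/12.
E[α(G)] ≥ n − E[|E(G)|] = 143 − 71/12 = 1645/12.
Numerically: ≈ 137.083.
(This is only a lower bound; the true E[α(G)] may be larger.)

E[α(G)] ≥ 1645/12 ≈ 137.083.


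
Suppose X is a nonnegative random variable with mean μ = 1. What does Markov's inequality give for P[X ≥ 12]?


μ = E[X] = 1, a = 12.
Markov: P[X ≥ 12] ≤ μ/a = (1)/12 = 1/12.
Numerically: ≈ 0.083333.
(Since a = 12 > μ = 1.000000, the bound 1/12 is < 1 and informative.)

P[X ≥ 12] ≤ 1/12 ≈ 0.083333.


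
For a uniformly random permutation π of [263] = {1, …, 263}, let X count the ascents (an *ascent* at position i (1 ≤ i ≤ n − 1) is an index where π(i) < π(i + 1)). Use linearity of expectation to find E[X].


Write X = Σ X_I over i = 1, …, 262, with X_I the indicator of one ascent.
There are 262 indicators.
For each fixed i, the pair (π(i), π(i+1)) is a uniformly random ordered pair of distinct values from {1, …, 263}; by symmetry P[π(i) < π(i+1)] = 1/2.
By linearity: E[X] = 262 · (1/2) = (263 − 1) · (1/2) = 131 ≈ 131.000000.

E[X] = 131 = 131.000000.


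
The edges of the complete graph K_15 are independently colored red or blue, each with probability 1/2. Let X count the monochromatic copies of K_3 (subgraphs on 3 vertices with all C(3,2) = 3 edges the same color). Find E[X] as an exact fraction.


Let X = Σ_S X_S over the C(15, 3) = 455 subsets S of size 3, where X_S = 1 if the K_3 on S is monochromatic.
For a fixed S, the K_3 on S has C(3, 2) = 3 edges. P[all 3 edges red] = (1/2)^3, and likewise for blue, so P[monochromatic] = 2·(1/2)^3 = 2^{1 − 3} = 1/4.
Summing: E[X] = C(15, 3) · 2^{1 − 3} = 455 · 1/4 = 455/4.
Numerically: E[X] ≈ 113.750.

E[X] = C(15,3)·2^(1−C(3,2)) = 455/4 ≈ 113.750.


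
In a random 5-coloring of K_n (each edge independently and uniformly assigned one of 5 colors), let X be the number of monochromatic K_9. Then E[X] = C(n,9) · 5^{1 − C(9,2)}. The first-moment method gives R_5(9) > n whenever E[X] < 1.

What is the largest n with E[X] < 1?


We need C(n, 9) · 5^{1 − 36} < 1, i.e. C(n, 9) < 5^{36 − 1} = 2910383045673370361328125.
Check values of n near the boundary:
  n = 2167: C(2167, 9) = 2855899084841489792706810; 2855899084841489792706810 < 2910383045673370361328125? YES
  n = 2168: C(2168, 9) = 2867804175977929537095120; 2867804175977929537095120 < 2910383045673370361328125? YES
  n = 2169: C(2169, 9) = 2879753360044504243499683; 2879753360044504243499683 < 2910383045673370361328125? YES
  n = 2170: C(2170, 9) = 2891746779868845075610510; 2891746779868845075610510 < 2910383045673370361328125? YES
  n = 2171: C(2171, 9) = 2903784578674959601827205; 2903784578674959601827205 < 2910383045673370361328125? YES
  n = 2172: C(2172, 9) = 2915866900084148060642020; 2915866900084148060642020 < 2910383045673370361328125? NO
The largest n with C(n, 9) < 2910383045673370361328125 is n = 2171 (where E[X] = 580756915734991920365441/582076609134674072265625 ≈ 0.997733). Hence R_5(9) > 2171, i.e. R_5(9) ≥ 2172.

Largest n = 2171; hence R_5(9) > 2171.


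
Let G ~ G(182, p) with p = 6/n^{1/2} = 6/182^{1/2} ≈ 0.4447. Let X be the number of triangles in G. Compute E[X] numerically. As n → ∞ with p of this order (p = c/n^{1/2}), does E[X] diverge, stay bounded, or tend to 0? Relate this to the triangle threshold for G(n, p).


Number of potential triangles: C(182, 3) = 988260.
Each occurs with probability p³ ≈ (0.4447)³ ≈ 8.797245e-02.
By linearity: E[X] = C(182, 3)·p³ ≈ 988260 · 8.797245e-02 ≈ 86939.6499.
Since α = 1/2 < 1, p = c/n^{1/2} ≫ 1/n is above the triangle threshold p ~ 1/n. Asymptotically E[X] ~ (c³/6)·n^{3(1−α)} = (6³/6)·n^{1.5} → ∞; triangles are abundant w.h.p.

E[X] ≈ 86939.6499; in regime p = Θ(1/n^{1/2}) E[X] diverges (above the triangle threshold p ~ 1/n).


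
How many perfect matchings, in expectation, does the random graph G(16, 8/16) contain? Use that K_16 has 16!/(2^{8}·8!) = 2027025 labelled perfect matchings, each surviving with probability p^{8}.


K_16 has 16!/(2^{8}·8!) = 2027025 labelled perfect matchings.
For each such perfect matching H, let X_H = 1 if all 8 edges of H are present in G. Then P[X_H = 1] = p^{8} = (1/2)^{8} = 1/256.
By linearity of expectation: E[X] = Σ_H E[X_H] = 2027025 · p^{8} = 2027025 · 1/256 = 2027025/256.
Numerically: E[X] ≈ 7918.

E[X] = 2027025 · (1/2)^{8} = 2027025/256 ≈ 7918.


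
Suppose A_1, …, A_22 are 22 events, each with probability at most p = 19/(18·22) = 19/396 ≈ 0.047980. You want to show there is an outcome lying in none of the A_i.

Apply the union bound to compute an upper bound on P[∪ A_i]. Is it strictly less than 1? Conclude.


Union bound: P[∪_{i=1}^{22} A_i] ≤ Σ_i P[A_i] ≤ 22·p = 22·(19/396) = 19/18.
Numerically: 19/18 ≈ 1.055556.
Is 19/18 < 1? NO.
Since the bound 19/18 is ≥ 1, the union bound is uninformative here; it does NOT by itself certify existence.

22·p = 19/18 ≈ 1.055556; existence NOT certified by the union bound.


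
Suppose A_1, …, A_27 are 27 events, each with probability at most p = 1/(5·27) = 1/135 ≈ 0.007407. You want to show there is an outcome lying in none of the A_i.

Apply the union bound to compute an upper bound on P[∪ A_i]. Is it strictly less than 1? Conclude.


Union bound: P[∪_{i=1}^{27} A_i] ≤ Σ_i P[A_i] ≤ 27·p = 27·(1/135) = 1/5.
Numerically: 1/5 ≈ 0.200000.
Is 1/5 < 1? YES.
Since P[∪ A_i] ≤ 1/5 < 1, the complement has P[∩ A_i^c] ≥ 1 − 1/5 = 4/5 > 0, so some outcome avoids every A_i.

27·p = 1/5 ≈ 0.200000; existence CERTIFIED by the union bound.


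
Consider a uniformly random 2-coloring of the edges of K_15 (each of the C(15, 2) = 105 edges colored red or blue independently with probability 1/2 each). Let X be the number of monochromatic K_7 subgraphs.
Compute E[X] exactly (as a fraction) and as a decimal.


Let X = Σ_S X_S over the C(15, 7) = 6435 subsets S of size 7, where X_S = 1 if the K_7 on S is monochromatic.
For a fixed S, the K_7 on S has C(7, 2) = 21 edges. P[all 21 edges red] = (1/2)^21, and likewise for blue, so P[monochromatic] = 2·(1/2)^21 = 2^{1 − 21} = 1/1048576.
By linearity of expectation: E[X] = C(15, 7) · 2^{1 − 21} = 6435 · 1/1048576 = 6435/1048576.
Numerically: E[X] ≈ 0.006137.

E[X] = C(15,7)·2^(1−C(7,2)) = 6435/1048576 ≈ 0.006137.


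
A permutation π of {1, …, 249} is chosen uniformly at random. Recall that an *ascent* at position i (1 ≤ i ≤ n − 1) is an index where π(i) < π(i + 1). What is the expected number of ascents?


Write X = Σ X_I over i = 1, …, 248, with X_I the indicator of one ascent.
There are 248 indicators.
For each fixed i, the pair (π(i), π(i+1)) is a uniformly random ordered pair of distinct values from {1, …, 249}; by symmetry P[π(i) < π(i+1)] = 1/2.
By linearity: E[X] = 248 · (1/2) = (249 − 1) · (1/2) = 124 ≈ 124.0000.

E[X] = 124 = 124.0000.


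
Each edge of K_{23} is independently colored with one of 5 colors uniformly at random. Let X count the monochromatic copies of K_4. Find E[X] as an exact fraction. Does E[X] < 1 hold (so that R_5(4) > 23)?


E[X] = C(23, 4) · 5^{1 − 6} = 8855 · 5^{−5} = 8855/3125.
As a reduced fraction: E[X] = 1771/625 ≈ 2.8336000.
Is E[X] < 1? NO.
Since E[X] ≥ 1, the first-moment bound is inconclusive at n = 23; it does NOT by itself certify R_5(4) > 23.

E[X] = 1771/625 ≈ 2.8336000; E[X] ≥ 1; first-moment method inconclusive here.


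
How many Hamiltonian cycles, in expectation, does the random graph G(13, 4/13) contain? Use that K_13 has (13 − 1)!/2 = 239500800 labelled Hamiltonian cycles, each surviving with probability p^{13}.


K_13 has (13 − 1)!/2 = 239500800 labelled Hamiltonian cycles.
For each such Hamiltonian cycle H, let X_H = 1 if all 13 edges of H are present in G. Then P[X_H = 1] = p^{13} = (4/13)^{13} = 67108864/302875106592253.
By linearity: E[X] = Σ_H E[X_H] = 239500800 · p^{13} = 239500800 · 67108864/302875106592253 = 16072626615091200/302875106592253.
Numerically: E[X] ≈ 53.1.

E[X] = 239500800 · (4/13)^{13} = 16072626615091200/302875106592253 ≈ 53.1.


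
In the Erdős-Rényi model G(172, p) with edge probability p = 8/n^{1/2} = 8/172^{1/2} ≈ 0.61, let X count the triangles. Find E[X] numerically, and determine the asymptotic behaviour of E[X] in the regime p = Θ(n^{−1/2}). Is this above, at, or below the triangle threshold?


Number of potential triangles: C(172, 3) = 833340.
Each occurs with probability p³ ≈ (0.61)³ ≈ 2.26975e-01.
By linearity: E[X] = C(172, 3)·p³ ≈ 833340 · 2.26975e-01 ≈ 189147.027.
Since α = 1/2 < 1, p = c/n^{1/2} ≫ 1/n is above the triangle threshold p ~ 1/n. Asymptotically E[X] ~ (c³/6)·n^{3(1−α)} = (8³/6)·n^{1.5} → ∞; triangles are abundant w.h.p.

E[X] ≈ 189147.027; in regime p = Θ(1/n^{1/2}) E[X] diverges (above the triangle threshold p ~ 1/n).


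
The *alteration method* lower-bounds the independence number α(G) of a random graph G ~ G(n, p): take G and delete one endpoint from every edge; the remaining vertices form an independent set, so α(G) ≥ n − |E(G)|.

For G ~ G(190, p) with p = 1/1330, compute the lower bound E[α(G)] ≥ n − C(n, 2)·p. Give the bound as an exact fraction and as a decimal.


E[|E(G)|] = C(190, 2)·p = 17955 · (1/1330) = 27/2.
E[α(G)] ≥ n − E[|E(G)|] = 190 − 27/2 = 353/2.
Numerically: ≈ 176.5000.
(This is only a lower bound; the true E[α(G)] may be larger.)

E[α(G)] ≥ 353/2 ≈ 176.5000.


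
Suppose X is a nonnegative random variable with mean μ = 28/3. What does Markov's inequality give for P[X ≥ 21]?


μ = E[X] = 28/3, a = 21.
Markov: P[X ≥ 21] ≤ μ/a = (28/3)/21 = 4/9.
Numerically: ≈ 0.4444.
(Since a = 21 > μ = 9.3333, the bound 4/9 is < 1 and informative.)

P[X ≥ 21] ≤ 4/9 ≈ 0.4444.


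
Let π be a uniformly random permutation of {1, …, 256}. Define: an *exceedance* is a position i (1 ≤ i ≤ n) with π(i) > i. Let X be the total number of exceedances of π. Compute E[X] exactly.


Write X = Σ_{i=1}^{256} X_i, where X_i = 1_{π(i) > i}.
For each fixed i, π(i) is uniform over {1, …, 256} (marginal of a uniform permutation), so P[π(i) > i] = (n − i)/n. Summing: Σ_{i=1}^{256} (n − i)/n = (0 + 1 + … + 255)/256 = 256(256 − 1)/(2·256) = (256 − 1)/2.
Hence E[X] = Σ_{i=1}^{256} (256 − i)/256 = 255/2 ≈ 127.500000.

E[X] = 255/2 = 127.500000.
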